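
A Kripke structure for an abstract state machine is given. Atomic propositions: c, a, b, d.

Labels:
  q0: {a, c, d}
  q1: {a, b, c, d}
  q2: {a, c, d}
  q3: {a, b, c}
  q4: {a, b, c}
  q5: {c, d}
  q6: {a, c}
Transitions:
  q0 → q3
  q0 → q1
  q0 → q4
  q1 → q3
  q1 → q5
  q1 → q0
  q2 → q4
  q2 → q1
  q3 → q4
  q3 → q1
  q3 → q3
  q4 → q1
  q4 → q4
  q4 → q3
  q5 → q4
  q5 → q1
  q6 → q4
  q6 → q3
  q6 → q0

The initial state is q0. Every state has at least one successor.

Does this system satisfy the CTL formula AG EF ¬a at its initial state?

Holds

States satisfying EF ¬a: {q0, q1, q2, q3, q4, q5, q6}.
States satisfying AG EF ¬a: {q0, q1, q2, q3, q4, q5, q6}.
Every state reachable from q0 satisfies EF ¬a.
q0 ∈ Sat(AG EF ¬a).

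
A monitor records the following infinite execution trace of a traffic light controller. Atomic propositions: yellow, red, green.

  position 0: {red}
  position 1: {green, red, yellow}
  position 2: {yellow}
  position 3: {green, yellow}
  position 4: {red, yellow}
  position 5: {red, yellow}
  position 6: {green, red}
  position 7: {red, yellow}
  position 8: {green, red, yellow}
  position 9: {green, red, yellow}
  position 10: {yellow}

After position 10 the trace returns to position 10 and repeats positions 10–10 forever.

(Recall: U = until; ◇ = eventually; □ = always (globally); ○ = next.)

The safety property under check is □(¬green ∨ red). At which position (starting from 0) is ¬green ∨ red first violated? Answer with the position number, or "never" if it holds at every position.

Check ¬green ∨ red at each position in order: 0 ✓, 1 ✓, 2 ✓.
At position 3 the labels are {green, yellow}, so ¬green ∨ red is false there. This is the first violation.

3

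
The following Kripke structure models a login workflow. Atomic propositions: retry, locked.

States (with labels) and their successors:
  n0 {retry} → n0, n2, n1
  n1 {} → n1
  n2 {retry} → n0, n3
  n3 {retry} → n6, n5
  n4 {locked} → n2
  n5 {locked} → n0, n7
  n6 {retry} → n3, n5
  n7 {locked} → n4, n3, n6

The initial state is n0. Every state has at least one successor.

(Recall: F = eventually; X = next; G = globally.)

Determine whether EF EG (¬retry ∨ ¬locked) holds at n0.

States satisfying EG (¬retry ∨ ¬locked): {n0, n1, n2, n3, n4, n5, n6, n7}.
States satisfying EF EG (¬retry ∨ ¬locked): {n0, n1, n2, n3, n4, n5, n6, n7}.
Some path from n0 reaches a state where EG (¬retry ∨ ¬locked) holds.
n0 ∈ Sat(EF EG (¬retry ∨ ¬locked)).

Holds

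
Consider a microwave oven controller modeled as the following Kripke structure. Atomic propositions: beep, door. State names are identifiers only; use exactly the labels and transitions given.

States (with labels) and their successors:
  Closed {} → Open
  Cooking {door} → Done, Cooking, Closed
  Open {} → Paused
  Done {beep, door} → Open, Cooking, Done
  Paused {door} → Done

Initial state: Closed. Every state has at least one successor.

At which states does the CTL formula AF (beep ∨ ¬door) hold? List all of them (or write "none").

{Closed, Open, Done, Paused}

States satisfying beep ∨ ¬door: {Closed, Open, Done}.
States satisfying AF (beep ∨ ¬door): {Closed, Open, Done, Paused}.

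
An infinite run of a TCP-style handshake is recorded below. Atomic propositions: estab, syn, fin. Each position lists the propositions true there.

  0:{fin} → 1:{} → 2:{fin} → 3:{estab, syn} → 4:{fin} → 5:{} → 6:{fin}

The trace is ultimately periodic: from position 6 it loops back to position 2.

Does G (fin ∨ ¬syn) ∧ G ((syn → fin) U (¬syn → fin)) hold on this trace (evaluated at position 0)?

Violated

fin ∨ ¬syn must hold at every position from 0 onward. It fails at position 3, so G (fin ∨ ¬syn) is false.
(syn → fin) U (¬syn → fin) holds at every position 0..6, and those are all positions ever visited, so G ((syn → fin) U (¬syn → fin)) holds.
At position 0: G (fin ∨ ¬syn) is false; G ((syn → fin) U (¬syn → fin)) is true; so G (fin ∨ ¬syn) ∧ G ((syn → fin) U (¬syn → fin)) is false.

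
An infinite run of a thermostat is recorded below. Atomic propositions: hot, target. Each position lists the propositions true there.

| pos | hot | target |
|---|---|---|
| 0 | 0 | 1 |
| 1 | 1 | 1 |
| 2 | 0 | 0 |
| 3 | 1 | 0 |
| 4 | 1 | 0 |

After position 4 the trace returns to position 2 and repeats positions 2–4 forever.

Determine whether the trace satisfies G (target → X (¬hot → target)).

target → X (¬hot → target) must hold at every position from 0 onward. It fails at position 1, so G (target → X (¬hot → target)) is false.
Positions where target holds: 0, 1.
Check X (¬hot → target) at each: 0→ok, 1→fails.

No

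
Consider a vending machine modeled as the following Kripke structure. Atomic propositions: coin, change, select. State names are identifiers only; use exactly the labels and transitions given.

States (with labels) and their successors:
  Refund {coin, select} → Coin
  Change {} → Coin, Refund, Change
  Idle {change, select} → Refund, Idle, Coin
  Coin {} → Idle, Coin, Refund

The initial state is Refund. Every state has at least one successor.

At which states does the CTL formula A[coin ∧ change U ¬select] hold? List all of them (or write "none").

States satisfying coin ∧ change: ∅.
States satisfying ¬select: {Change, Coin}.
States satisfying A[coin ∧ change U ¬select]: {Change, Coin}.

{Change, Coin}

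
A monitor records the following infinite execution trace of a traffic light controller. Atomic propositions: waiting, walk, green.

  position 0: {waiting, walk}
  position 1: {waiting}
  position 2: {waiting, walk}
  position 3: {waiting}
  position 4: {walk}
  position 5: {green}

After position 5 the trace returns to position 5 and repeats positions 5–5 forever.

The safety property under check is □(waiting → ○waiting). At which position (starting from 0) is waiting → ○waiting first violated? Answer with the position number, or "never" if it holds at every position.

3

Check waiting → ○waiting at each position in order: 0 ✓, 1 ✓, 2 ✓.
At position 3 the labels are {waiting} and the next position 4 has {walk}, so waiting → ○waiting is false there. This is the first violation.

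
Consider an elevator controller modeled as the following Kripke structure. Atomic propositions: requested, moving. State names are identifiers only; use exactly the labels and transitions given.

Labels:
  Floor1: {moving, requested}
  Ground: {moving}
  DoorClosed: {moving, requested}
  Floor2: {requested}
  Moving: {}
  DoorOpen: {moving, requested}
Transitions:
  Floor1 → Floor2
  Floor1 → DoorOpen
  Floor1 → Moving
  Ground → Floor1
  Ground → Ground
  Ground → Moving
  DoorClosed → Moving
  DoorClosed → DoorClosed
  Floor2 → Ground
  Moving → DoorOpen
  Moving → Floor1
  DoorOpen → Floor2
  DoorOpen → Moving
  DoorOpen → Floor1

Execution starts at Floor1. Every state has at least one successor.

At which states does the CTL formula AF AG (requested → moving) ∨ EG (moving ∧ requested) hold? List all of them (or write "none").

{Floor1, DoorClosed, DoorOpen}

States satisfying AG (requested → moving): ∅.
States satisfying AF AG (requested → moving): ∅.
States satisfying moving ∧ requested: {Floor1, DoorClosed, DoorOpen}.
States satisfying EG (moving ∧ requested): {Floor1, DoorClosed, DoorOpen}.
States satisfying AF AG (requested → moving) ∨ EG (moving ∧ requested): {Floor1, DoorClosed, DoorOpen}.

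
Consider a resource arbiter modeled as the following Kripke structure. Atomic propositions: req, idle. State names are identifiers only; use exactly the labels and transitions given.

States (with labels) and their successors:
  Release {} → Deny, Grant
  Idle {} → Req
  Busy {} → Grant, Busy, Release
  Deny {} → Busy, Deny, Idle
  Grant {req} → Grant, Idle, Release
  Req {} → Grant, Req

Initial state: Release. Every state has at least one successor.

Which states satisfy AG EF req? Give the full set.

{Release, Idle, Busy, Deny, Grant, Req}

States satisfying EF req: {Release, Idle, Busy, Deny, Grant, Req}.
States satisfying AG EF req: {Release, Idle, Busy, Deny, Grant, Req}.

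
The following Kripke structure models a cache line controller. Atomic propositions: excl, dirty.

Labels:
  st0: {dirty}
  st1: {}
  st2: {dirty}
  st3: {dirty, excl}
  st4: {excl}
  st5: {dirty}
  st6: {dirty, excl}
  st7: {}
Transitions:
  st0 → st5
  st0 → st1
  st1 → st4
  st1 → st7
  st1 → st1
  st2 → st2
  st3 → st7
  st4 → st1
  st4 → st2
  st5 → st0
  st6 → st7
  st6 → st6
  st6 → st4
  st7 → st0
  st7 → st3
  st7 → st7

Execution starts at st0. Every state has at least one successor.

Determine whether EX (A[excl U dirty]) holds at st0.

States satisfying A[excl U dirty]: {st0, st2, st3, st5, st6}.
States satisfying EX (A[excl U dirty]): {st0, st2, st4, st5, st6, st7}.
st0 ∈ Sat(EX (A[excl U dirty])).

Yes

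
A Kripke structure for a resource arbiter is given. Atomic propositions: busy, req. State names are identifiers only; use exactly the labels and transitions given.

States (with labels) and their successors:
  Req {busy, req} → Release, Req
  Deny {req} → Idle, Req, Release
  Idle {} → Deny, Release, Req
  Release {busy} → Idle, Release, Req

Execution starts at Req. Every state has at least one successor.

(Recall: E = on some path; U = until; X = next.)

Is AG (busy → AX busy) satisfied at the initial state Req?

Violated

States satisfying busy → AX busy: {Req, Deny, Idle}.
States satisfying AG (busy → AX busy): ∅.
Release is reachable from Req and violates busy → AX busy, so AG fails at Req.
Req ∉ Sat(AG (busy → AX busy)).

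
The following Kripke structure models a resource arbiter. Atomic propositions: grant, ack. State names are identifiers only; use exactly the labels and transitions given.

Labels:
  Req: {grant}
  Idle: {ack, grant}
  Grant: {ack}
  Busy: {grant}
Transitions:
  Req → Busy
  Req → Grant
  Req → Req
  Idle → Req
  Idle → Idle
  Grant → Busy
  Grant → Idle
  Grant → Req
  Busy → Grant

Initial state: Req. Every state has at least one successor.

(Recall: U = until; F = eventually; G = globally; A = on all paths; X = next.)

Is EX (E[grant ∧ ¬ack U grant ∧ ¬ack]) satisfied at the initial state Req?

States satisfying E[grant ∧ ¬ack U grant ∧ ¬ack]: {Req, Busy}.
States satisfying EX (E[grant ∧ ¬ack U grant ∧ ¬ack]): {Req, Idle, Grant}.
Req ∈ Sat(EX (E[grant ∧ ¬ack U grant ∧ ¬ack])).

Holds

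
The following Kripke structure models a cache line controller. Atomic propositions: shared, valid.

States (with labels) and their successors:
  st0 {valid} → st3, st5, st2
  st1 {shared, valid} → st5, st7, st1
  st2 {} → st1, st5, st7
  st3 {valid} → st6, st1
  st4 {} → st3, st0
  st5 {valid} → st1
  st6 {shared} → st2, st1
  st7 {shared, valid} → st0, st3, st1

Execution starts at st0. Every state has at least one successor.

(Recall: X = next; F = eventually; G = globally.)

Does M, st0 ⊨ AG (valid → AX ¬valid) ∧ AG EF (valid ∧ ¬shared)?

Does not hold

States satisfying valid → AX ¬valid: {st2, st4, st6}.
States satisfying AG (valid → AX ¬valid): ∅.
States satisfying EF (valid ∧ ¬shared): {st0, st1, st2, st3, st4, st5, st6, st7}.
States satisfying AG EF (valid ∧ ¬shared): {st0, st1, st2, st3, st4, st5, st6, st7}.
States satisfying AG (valid → AX ¬valid) ∧ AG EF (valid ∧ ¬shared): ∅.
st0 ∉ Sat(AG (valid → AX ¬valid) ∧ AG EF (valid ∧ ¬shared)).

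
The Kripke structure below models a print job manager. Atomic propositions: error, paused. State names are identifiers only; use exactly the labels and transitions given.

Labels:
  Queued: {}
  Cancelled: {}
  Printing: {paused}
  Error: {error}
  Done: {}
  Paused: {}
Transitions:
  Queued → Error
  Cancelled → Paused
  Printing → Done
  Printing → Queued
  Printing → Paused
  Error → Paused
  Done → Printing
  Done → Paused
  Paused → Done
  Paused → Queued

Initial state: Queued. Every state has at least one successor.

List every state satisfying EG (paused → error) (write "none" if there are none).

States satisfying paused → error: {Queued, Cancelled, Error, Done, Paused}.
States satisfying EG (paused → error): {Queued, Cancelled, Error, Done, Paused}.

{Queued, Cancelled, Error, Done, Paused}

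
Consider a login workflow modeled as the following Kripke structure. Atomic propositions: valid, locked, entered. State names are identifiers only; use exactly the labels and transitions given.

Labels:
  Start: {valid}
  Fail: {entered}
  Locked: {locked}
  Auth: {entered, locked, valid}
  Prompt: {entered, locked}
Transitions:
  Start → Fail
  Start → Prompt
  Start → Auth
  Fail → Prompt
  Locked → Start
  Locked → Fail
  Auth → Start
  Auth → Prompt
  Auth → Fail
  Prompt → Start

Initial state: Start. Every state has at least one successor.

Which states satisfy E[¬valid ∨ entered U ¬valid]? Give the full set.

States satisfying ¬valid ∨ entered: {Fail, Locked, Auth, Prompt}.
States satisfying ¬valid: {Fail, Locked, Prompt}.
States satisfying E[¬valid ∨ entered U ¬valid]: {Fail, Locked, Auth, Prompt}.

{Fail, Locked, Auth, Prompt}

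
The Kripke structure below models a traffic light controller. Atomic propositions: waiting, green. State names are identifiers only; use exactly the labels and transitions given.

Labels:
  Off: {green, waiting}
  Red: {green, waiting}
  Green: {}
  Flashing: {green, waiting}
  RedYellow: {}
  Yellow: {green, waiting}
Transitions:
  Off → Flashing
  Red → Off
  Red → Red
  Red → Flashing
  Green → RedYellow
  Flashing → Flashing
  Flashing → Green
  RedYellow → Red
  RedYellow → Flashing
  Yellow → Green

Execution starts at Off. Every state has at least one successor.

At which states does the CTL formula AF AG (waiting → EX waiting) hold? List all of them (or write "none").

{Off, Red, Green, Flashing, RedYellow, Yellow}

States satisfying AG (waiting → EX waiting): {Off, Red, Green, Flashing, RedYellow}.
States satisfying AF AG (waiting → EX waiting): {Off, Red, Green, Flashing, RedYellow, Yellow}.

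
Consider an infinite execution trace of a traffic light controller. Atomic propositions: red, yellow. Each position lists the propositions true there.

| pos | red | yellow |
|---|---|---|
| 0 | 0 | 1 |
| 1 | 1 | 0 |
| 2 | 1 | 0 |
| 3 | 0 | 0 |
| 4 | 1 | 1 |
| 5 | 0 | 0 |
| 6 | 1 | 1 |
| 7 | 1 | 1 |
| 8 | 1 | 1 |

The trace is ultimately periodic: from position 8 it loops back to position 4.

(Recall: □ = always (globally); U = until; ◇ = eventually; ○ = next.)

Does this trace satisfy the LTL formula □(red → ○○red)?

red → ○○red must hold at every position from 0 onward. It fails at position 1, so □(red → ○○red) is false.
Positions where red holds: 1, 2, 4, 6, 7, 8.
Check ○○red at each: 1→fails, 2→ok, 4→ok, 6→ok, 7→ok, 8→fails.

Violated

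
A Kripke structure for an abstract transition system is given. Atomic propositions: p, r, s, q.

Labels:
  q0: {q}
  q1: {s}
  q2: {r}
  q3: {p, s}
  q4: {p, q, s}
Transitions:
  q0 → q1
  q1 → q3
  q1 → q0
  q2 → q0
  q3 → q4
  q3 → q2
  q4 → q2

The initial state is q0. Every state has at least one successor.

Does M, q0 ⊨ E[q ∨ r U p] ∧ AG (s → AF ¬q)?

States satisfying q ∨ r: {q0, q2, q4}.
States satisfying p: {q3, q4}.
States satisfying E[q ∨ r U p]: {q3, q4}.
States satisfying s → AF ¬q: {q0, q1, q2, q3, q4}.
States satisfying AG (s → AF ¬q): {q0, q1, q2, q3, q4}.
States satisfying E[q ∨ r U p] ∧ AG (s → AF ¬q): {q3, q4}.
q0 ∉ Sat(E[q ∨ r U p] ∧ AG (s → AF ¬q)).

Does not hold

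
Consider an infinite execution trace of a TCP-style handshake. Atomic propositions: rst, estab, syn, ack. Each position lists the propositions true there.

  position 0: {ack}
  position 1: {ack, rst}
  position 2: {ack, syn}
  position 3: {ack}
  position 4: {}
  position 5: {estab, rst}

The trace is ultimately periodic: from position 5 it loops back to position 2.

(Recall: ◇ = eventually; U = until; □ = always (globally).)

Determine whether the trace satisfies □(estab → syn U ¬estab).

No

estab → syn U ¬estab must hold at every position from 0 onward. It fails at position 5, so □(estab → syn U ¬estab) is false.
Positions where estab holds: 5.
Check syn U ¬estab at each: 5→fails.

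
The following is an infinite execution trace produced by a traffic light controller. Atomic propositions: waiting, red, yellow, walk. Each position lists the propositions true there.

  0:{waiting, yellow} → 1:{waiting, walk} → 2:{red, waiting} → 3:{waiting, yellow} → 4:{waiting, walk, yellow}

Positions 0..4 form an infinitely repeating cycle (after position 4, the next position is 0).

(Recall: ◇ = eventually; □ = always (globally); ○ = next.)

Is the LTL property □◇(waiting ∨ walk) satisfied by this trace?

Satisfied

◇(waiting ∨ walk) holds at every position 0..4, and those are all positions ever visited, so □◇(waiting ∨ walk) holds.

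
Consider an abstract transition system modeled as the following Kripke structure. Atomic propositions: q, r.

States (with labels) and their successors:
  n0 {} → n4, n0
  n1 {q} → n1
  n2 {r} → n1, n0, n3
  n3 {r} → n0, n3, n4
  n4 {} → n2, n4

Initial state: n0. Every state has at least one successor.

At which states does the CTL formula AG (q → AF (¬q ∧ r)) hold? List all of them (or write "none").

States satisfying q → AF (¬q ∧ r): {n0, n2, n3, n4}.
States satisfying AG (q → AF (¬q ∧ r)): ∅.

none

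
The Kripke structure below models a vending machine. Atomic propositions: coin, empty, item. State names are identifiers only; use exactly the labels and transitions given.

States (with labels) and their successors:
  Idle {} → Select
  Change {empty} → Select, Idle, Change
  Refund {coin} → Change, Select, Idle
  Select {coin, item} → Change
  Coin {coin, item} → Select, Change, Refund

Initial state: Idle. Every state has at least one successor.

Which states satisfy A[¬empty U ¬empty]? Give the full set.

{Idle, Refund, Select, Coin}

States satisfying ¬empty: {Idle, Refund, Select, Coin}.
States satisfying A[¬empty U ¬empty]: {Idle, Refund, Select, Coin}.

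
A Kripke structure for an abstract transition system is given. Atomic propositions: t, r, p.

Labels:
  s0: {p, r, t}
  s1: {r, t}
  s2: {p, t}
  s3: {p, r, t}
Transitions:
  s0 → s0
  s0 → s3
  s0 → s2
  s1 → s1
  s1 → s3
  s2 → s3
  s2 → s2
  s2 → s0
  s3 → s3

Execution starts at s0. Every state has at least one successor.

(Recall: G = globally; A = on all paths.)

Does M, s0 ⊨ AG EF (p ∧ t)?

States satisfying EF (p ∧ t): {s0, s1, s2, s3}.
States satisfying AG EF (p ∧ t): {s0, s1, s2, s3}.
Every state reachable from s0 satisfies EF (p ∧ t).
s0 ∈ Sat(AG EF (p ∧ t)).

Satisfied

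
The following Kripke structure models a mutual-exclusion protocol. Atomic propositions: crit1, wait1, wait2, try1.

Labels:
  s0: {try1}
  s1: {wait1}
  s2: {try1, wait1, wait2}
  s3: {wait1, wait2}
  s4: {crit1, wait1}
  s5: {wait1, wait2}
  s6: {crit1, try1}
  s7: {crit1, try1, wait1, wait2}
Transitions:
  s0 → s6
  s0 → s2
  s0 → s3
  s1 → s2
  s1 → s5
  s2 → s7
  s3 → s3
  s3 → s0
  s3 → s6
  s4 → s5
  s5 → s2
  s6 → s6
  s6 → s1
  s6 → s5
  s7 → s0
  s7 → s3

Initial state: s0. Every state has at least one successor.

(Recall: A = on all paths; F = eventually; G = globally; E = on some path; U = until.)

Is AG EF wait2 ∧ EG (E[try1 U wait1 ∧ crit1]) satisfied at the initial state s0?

States satisfying EF wait2: {s0, s1, s2, s3, s4, s5, s6, s7}.
States satisfying AG EF wait2: {s0, s1, s2, s3, s4, s5, s6, s7}.
States satisfying E[try1 U wait1 ∧ crit1]: {s0, s2, s4, s7}.
States satisfying EG (E[try1 U wait1 ∧ crit1]): {s0, s2, s7}.
States satisfying AG EF wait2 ∧ EG (E[try1 U wait1 ∧ crit1]): {s0, s2, s7}.
s0 ∈ Sat(AG EF wait2 ∧ EG (E[try1 U wait1 ∧ crit1])).

Yes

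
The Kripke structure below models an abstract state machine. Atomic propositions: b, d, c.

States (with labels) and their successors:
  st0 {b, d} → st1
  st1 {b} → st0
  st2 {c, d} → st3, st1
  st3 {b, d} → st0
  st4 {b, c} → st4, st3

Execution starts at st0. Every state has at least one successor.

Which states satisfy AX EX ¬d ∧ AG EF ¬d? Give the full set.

{st1, st3}

States satisfying EX ¬d: {st0, st2, st4}.
States satisfying AX EX ¬d: {st1, st3}.
States satisfying EF ¬d: {st0, st1, st2, st3, st4}.
States satisfying AG EF ¬d: {st0, st1, st2, st3, st4}.
States satisfying AX EX ¬d ∧ AG EF ¬d: {st1, st3}.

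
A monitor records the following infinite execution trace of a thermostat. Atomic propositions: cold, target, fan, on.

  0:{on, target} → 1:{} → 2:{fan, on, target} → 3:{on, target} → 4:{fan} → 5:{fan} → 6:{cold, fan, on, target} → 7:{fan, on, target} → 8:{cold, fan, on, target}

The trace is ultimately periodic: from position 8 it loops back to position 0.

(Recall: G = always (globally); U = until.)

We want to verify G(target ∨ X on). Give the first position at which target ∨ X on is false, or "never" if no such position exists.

4

Check target ∨ X on at each position in order: 0 ✓, 1 ✓, 2 ✓, 3 ✓.
At position 4 the labels are {fan} and the next position 5 has {fan}, so target ∨ X on is false there. This is the first violation.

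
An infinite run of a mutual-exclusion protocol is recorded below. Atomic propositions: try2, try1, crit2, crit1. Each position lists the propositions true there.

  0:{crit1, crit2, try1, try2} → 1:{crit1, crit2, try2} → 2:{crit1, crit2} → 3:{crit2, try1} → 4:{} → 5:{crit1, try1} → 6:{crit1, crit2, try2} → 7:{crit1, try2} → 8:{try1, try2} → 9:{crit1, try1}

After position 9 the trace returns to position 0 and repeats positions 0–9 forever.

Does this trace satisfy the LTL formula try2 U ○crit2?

Satisfied

Walking from position 0: ○crit2 first holds at position 0, and try2 holds at every earlier position along the way, so try2 U ○crit2 holds.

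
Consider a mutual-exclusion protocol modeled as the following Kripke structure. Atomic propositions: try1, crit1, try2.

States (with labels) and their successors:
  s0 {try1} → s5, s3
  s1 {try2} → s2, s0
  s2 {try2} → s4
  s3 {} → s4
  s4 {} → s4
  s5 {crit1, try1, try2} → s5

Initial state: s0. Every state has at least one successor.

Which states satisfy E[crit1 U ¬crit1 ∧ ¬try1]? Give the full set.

States satisfying crit1: {s5}.
States satisfying ¬crit1 ∧ ¬try1: {s1, s2, s3, s4}.
States satisfying E[crit1 U ¬crit1 ∧ ¬try1]: {s1, s2, s3, s4}.

{s1, s2, s3, s4}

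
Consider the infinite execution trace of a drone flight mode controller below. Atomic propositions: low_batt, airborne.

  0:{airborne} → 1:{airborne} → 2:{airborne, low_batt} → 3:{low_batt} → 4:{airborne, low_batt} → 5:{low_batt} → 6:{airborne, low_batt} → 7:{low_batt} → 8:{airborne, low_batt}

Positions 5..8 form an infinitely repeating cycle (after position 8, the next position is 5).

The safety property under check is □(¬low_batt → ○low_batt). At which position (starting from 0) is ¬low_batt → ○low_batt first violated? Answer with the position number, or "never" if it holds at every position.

0

At position 0 the labels are {airborne} and the next position 1 has {airborne}, so ¬low_batt → ○low_batt is false there. This is the first violation.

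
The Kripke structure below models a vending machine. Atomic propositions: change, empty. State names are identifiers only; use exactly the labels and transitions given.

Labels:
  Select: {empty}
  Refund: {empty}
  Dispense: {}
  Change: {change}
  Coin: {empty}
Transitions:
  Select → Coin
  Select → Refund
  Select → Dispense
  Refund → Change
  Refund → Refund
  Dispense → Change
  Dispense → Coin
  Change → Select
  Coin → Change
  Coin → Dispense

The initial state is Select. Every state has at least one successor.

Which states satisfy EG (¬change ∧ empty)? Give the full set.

{Select, Refund}

States satisfying ¬change ∧ empty: {Select, Refund, Coin}.
States satisfying EG (¬change ∧ empty): {Select, Refund}.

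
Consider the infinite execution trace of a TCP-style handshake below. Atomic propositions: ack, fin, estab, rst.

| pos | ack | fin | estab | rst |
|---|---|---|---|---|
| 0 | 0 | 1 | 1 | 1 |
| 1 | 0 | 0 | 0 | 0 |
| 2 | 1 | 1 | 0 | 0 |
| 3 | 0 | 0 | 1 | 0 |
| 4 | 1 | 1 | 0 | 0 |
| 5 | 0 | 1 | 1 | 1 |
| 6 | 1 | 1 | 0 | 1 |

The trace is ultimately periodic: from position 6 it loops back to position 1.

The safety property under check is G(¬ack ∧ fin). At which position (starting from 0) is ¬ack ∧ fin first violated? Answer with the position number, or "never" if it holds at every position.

Check ¬ack ∧ fin at each position in order: 0 ✓.
At position 1 the labels are {}, so ¬ack ∧ fin is false there. This is the first violation.

1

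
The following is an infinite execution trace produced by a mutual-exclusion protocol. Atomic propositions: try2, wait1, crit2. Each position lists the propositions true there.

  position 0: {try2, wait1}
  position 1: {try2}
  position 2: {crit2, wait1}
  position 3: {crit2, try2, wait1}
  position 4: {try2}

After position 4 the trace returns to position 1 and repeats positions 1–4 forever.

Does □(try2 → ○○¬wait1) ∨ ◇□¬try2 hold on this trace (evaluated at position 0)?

Violated

try2 → ○○¬wait1 must hold at every position from 0 onward. It fails at position 0, so □(try2 → ○○¬wait1) is false.
Positions where try2 holds: 0, 1, 3, 4.
Check ○○¬wait1 at each: 0→fails, 1→fails, 3→ok, 4→fails.
□¬try2 is false at every position 0..4, so it never becomes true and ◇□¬try2 fails.
At position 0: □(try2 → ○○¬wait1) is false; ◇□¬try2 is false; so □(try2 → ○○¬wait1) ∨ ◇□¬try2 is false.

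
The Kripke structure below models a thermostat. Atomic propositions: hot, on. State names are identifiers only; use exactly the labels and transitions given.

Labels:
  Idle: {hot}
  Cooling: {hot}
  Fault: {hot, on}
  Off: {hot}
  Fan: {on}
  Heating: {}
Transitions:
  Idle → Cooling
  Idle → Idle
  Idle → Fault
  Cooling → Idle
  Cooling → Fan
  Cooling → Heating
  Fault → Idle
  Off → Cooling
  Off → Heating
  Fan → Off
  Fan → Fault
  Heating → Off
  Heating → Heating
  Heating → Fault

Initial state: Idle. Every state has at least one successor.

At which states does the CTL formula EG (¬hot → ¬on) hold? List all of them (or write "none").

States satisfying ¬hot → ¬on: {Idle, Cooling, Fault, Off, Heating}.
States satisfying EG (¬hot → ¬on): {Idle, Cooling, Fault, Off, Heating}.

{Idle, Cooling, Fault, Off, Heating}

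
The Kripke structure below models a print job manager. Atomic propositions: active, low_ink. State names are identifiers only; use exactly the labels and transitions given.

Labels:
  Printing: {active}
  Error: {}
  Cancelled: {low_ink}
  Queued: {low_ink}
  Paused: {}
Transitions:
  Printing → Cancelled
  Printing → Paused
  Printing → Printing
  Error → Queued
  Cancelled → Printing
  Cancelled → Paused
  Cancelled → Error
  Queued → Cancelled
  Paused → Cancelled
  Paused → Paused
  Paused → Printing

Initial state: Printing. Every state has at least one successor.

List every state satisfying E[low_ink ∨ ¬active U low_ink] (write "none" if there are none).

{Error, Cancelled, Queued, Paused}

States satisfying low_ink ∨ ¬active: {Error, Cancelled, Queued, Paused}.
States satisfying low_ink: {Cancelled, Queued}.
States satisfying E[low_ink ∨ ¬active U low_ink]: {Error, Cancelled, Queued, Paused}.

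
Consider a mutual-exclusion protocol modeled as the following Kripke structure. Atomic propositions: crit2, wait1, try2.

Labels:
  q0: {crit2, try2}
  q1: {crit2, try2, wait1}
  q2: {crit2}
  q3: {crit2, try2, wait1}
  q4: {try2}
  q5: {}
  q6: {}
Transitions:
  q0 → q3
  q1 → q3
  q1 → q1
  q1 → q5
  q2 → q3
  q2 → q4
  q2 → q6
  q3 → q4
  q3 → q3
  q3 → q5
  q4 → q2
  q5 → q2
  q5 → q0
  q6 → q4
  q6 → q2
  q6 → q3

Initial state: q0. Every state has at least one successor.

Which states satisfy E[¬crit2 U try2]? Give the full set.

{q0, q1, q3, q4, q5, q6}

States satisfying ¬crit2: {q4, q5, q6}.
States satisfying try2: {q0, q1, q3, q4}.
States satisfying E[¬crit2 U try2]: {q0, q1, q3, q4, q5, q6}.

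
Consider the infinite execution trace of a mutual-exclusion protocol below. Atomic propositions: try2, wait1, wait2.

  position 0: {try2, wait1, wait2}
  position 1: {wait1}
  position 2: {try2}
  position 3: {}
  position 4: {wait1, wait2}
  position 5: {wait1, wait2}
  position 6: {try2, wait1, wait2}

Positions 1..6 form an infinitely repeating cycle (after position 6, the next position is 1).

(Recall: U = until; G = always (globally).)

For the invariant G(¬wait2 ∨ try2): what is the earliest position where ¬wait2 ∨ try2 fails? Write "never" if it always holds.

Check ¬wait2 ∨ try2 at each position in order: 0 ✓, 1 ✓, 2 ✓, 3 ✓.
At position 4 the labels are {wait1, wait2}, so ¬wait2 ∨ try2 is false there. This is the first violation.

4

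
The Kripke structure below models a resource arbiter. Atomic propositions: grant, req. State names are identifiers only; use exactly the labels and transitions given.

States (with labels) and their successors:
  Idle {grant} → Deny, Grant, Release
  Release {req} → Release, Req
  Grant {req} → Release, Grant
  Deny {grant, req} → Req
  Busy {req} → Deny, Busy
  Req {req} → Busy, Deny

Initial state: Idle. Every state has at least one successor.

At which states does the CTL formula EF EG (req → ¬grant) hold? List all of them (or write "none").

{Idle, Release, Grant, Deny, Busy, Req}

States satisfying EG (req → ¬grant): {Idle, Release, Grant, Busy, Req}.
States satisfying EF EG (req → ¬grant): {Idle, Release, Grant, Deny, Busy, Req}.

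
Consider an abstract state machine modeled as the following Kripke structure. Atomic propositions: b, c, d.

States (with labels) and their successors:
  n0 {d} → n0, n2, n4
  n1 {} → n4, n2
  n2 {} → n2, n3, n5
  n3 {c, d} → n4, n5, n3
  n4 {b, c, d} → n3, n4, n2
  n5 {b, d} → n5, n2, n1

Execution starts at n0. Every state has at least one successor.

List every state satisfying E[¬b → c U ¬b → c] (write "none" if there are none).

States satisfying ¬b → c: {n3, n4, n5}.
States satisfying E[¬b → c U ¬b → c]: {n3, n4, n5}.

{n3, n4, n5}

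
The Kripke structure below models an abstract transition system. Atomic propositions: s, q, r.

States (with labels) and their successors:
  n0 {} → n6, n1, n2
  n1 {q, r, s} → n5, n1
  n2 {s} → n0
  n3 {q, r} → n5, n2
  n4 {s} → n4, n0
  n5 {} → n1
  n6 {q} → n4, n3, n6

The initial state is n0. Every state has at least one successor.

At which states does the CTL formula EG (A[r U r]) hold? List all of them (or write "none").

{n1}

States satisfying A[r U r]: {n1, n3}.
States satisfying EG (A[r U r]): {n1}.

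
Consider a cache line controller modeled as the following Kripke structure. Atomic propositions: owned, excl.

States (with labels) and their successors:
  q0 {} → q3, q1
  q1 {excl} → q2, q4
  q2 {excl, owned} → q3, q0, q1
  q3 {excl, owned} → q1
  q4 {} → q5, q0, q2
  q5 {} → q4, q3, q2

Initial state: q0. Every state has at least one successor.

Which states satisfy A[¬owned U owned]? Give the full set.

{q2, q3}

States satisfying ¬owned: {q0, q1, q4, q5}.
States satisfying owned: {q2, q3}.
States satisfying A[¬owned U owned]: {q2, q3}.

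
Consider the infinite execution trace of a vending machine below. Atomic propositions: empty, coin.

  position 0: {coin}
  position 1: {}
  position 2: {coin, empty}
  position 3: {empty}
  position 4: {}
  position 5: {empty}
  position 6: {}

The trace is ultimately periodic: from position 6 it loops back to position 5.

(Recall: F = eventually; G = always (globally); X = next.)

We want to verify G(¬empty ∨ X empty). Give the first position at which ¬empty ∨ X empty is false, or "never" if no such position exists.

3

Check ¬empty ∨ X empty at each position in order: 0 ✓, 1 ✓, 2 ✓.
At position 3 the labels are {empty} and the next position 4 has {}, so ¬empty ∨ X empty is false there. This is the first violation.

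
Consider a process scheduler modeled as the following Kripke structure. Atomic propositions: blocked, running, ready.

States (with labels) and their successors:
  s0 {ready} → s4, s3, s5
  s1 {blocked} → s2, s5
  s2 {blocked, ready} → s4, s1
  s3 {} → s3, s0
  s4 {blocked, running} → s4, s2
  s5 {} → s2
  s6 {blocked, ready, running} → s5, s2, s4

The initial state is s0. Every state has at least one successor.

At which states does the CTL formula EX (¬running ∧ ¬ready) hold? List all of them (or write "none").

{s0, s1, s2, s3, s6}

States satisfying ¬running ∧ ¬ready: {s1, s3, s5}.
States satisfying EX (¬running ∧ ¬ready): {s0, s1, s2, s3, s6}.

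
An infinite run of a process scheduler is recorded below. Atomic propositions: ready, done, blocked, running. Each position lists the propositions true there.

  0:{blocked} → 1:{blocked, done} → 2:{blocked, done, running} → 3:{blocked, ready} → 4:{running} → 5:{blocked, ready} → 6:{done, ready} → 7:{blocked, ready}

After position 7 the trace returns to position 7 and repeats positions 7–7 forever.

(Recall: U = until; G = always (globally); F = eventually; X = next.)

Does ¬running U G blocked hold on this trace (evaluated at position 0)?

Does not hold

Walking from position 0: at position 2, G blocked has not yet held and ¬running fails, so ¬running U G blocked is false.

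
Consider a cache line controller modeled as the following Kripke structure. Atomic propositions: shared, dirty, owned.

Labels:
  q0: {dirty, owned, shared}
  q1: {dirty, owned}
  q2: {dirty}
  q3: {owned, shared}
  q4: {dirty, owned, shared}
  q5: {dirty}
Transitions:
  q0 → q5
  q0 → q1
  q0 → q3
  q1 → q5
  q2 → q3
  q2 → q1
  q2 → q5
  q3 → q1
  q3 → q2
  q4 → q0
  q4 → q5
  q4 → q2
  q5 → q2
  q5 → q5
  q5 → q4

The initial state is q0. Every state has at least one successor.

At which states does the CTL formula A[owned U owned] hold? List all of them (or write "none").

{q0, q1, q3, q4}

States satisfying owned: {q0, q1, q3, q4}.
States satisfying A[owned U owned]: {q0, q1, q3, q4}.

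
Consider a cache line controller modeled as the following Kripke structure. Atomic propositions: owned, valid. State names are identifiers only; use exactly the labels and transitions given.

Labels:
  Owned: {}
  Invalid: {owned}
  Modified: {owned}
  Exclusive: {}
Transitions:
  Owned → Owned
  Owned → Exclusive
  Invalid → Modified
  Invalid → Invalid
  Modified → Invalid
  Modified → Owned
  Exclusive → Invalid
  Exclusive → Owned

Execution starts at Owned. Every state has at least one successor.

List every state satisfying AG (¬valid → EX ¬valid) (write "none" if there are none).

States satisfying ¬valid → EX ¬valid: {Owned, Invalid, Modified, Exclusive}.
States satisfying AG (¬valid → EX ¬valid): {Owned, Invalid, Modified, Exclusive}.

{Owned, Invalid, Modified, Exclusive}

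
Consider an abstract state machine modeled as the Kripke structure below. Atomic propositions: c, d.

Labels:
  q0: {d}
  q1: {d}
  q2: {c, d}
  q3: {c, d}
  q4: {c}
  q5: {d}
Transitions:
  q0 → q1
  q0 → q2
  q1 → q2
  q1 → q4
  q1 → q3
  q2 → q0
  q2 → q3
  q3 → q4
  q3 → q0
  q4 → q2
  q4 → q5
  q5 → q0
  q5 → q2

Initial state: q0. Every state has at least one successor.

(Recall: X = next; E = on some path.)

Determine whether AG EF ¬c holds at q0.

States satisfying EF ¬c: {q0, q1, q2, q3, q4, q5}.
States satisfying AG EF ¬c: {q0, q1, q2, q3, q4, q5}.
Every state reachable from q0 satisfies EF ¬c.
q0 ∈ Sat(AG EF ¬c).

Satisfied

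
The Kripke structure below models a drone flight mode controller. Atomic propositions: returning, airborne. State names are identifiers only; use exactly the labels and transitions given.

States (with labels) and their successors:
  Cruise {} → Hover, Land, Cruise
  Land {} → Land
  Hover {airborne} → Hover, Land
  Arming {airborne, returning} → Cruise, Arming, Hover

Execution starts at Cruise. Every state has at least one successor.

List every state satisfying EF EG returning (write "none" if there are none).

{Arming}

States satisfying EG returning: {Arming}.
States satisfying EF EG returning: {Arming}.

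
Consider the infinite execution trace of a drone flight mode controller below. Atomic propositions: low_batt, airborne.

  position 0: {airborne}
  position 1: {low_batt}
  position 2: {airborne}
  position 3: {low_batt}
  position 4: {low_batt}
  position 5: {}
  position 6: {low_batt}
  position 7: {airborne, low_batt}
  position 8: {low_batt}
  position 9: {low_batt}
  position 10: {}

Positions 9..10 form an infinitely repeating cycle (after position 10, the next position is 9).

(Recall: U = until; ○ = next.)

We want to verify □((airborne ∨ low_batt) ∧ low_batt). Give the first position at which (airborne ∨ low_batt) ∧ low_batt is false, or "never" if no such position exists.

At position 0 the labels are {airborne}, so (airborne ∨ low_batt) ∧ low_batt is false there. This is the first violation.

0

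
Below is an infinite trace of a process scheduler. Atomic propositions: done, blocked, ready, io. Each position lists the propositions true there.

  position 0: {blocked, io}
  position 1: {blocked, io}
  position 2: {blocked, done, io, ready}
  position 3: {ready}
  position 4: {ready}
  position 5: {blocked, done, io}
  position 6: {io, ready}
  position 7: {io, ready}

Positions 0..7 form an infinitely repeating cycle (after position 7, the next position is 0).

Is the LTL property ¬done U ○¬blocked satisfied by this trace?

Satisfied

Walking from position 0: ○¬blocked first holds at position 2, and ¬done holds at every earlier position along the way, so ¬done U ○¬blocked holds.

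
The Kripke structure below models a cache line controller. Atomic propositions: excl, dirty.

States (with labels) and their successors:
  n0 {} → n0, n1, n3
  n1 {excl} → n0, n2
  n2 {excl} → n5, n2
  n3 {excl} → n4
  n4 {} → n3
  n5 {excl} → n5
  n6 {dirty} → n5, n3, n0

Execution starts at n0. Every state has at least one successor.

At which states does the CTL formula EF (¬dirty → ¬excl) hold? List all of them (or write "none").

States satisfying ¬dirty → ¬excl: {n0, n4, n6}.
States satisfying EF (¬dirty → ¬excl): {n0, n1, n3, n4, n6}.

{n0, n1, n3, n4, n6}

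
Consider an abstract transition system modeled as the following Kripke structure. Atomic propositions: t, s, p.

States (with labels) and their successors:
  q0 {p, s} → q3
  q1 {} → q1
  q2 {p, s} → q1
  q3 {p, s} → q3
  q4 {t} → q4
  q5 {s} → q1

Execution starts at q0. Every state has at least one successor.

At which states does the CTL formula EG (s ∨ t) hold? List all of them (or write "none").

{q0, q3, q4}

States satisfying s ∨ t: {q0, q2, q3, q4, q5}.
States satisfying EG (s ∨ t): {q0, q3, q4}.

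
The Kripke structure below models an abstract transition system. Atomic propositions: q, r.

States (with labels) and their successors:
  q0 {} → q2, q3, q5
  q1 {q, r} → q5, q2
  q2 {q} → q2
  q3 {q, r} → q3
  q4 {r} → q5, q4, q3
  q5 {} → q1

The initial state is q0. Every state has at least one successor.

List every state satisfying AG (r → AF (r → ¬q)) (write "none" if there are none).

{q1, q2, q5}

States satisfying r → AF (r → ¬q): {q0, q1, q2, q4, q5}.
States satisfying AG (r → AF (r → ¬q)): {q1, q2, q5}.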